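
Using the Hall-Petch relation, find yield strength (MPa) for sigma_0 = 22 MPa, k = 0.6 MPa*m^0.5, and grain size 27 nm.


d = 27 nm = 2.7e-08 m
sqrt(d) = 0.0001643168
Hall-Petch contribution = k / sqrt(d) = 0.6 / 0.0001643168 = 3651.5 MPa
sigma = sigma_0 + k/sqrt(d) = 22 + 3651.5 = 3673.5 MPa

3673.5


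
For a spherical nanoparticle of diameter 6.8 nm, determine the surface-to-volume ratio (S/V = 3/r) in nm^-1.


Radius r = 6.8/2 = 3.4 nm
S/V = 3 / r = 3 / 3.4
S/V = 0.8824 nm^-1

0.8824


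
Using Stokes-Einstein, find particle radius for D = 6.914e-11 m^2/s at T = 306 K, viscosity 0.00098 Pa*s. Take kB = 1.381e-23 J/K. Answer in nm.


Stokes-Einstein: R = kB*T / (6*pi*eta*D)
R = 1.381e-23 * 306 / (6 * pi * 0.00098 * 6.914e-11)
R = 3.30871e-09 m = 3.31 nm

3.31


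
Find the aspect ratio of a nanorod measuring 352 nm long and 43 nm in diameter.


Aspect ratio AR = length / diameter
AR = 352 / 43
AR = 8.19

8.19


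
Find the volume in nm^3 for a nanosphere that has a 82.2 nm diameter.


Radius r = 82.2/2 = 41.1 nm
Volume V = (4/3) * pi * r^3
V = (4/3) * pi * (41.1)^3
V = 290813.17 nm^3

290813.17


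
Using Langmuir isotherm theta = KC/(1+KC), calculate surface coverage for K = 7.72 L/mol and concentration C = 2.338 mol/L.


Langmuir isotherm: theta = K*C / (1 + K*C)
K*C = 7.72 * 2.338 = 18.04936
theta = 18.04936 / (1 + 18.04936) = 18.04936 / 19.04936
theta = 0.9475

0.9475


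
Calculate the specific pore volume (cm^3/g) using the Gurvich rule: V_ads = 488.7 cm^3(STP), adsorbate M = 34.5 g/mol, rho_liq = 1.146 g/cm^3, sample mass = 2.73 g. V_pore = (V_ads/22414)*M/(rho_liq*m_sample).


Moles adsorbed n = V_ads / 22414 = 488.7 / 22414 = 2.180334e-02 mol
Liquid volume V_liq = n * M / rho_liq = 2.180334e-02 * 34.5 / 1.146 = 0.65638 cm^3
Specific pore volume V_pore = V_liq / m_sample = 0.65638 / 2.73
V_pore = 0.2404 cm^3/g

0.2404


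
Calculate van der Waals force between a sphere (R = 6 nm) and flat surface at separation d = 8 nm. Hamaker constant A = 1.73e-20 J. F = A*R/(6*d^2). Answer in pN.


Convert to SI: R = 6 nm = 6e-09 m, d = 8 nm = 8e-09 m
F = A * R / (6 * d^2)
F = 1.73e-20 * 6e-09 / (6 * (8e-09)^2)
F = 2.70313e-13 N = 0.27 pN

0.27


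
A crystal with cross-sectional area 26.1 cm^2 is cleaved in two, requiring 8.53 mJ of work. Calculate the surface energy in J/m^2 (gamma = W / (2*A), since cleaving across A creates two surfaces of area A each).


Convert: A = 26.1 cm^2 = 0.00261 m^2, W = 8.53 mJ = 0.00853 J
Cleaving exposes two faces of area A, so total new surface = 2*A and gamma = W / (2*A)
gamma = 0.00853 / (2 * 0.00261)
gamma = 1.634 J/m^2

1.634


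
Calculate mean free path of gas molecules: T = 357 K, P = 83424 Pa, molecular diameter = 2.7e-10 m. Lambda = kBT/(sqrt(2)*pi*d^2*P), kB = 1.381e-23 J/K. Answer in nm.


Mean free path: lambda = kB*T / (sqrt(2) * pi * d^2 * P)
lambda = 1.381e-23 * 357 / (sqrt(2) * pi * (2.7e-10)^2 * 83424)
lambda = 1.82465e-07 m
lambda = 182.46 nm

182.46


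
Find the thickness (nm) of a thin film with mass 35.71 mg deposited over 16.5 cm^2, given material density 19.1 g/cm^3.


Convert: m = 35.71 mg = 3.5710e-05 kg, A = 16.5 cm^2 = 1.6500e-03 m^2, rho = 19.1 g/cm^3 = 19100 kg/m^3
t = m / (A * rho)
t = 3.5710e-05 / (1.6500e-03 * 19100)
t = 1.1331e-06 m = 1133.1 nm

1133.1


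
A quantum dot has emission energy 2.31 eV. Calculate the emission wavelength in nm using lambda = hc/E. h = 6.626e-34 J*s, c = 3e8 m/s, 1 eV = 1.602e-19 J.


Convert energy: E = 2.31 eV = 2.31 * 1.602e-19 = 3.70062e-19 J
lambda = h*c / E = 6.626e-34 * 3e8 / 3.70062e-19
lambda = 5.37153e-07 m = 537.2 nm

537.2


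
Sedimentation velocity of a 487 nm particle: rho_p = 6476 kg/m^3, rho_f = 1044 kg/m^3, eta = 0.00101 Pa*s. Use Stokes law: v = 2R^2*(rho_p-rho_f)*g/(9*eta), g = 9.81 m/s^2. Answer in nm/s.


Radius R = 487/2 nm = 2.435e-07 m
Density difference = 6476 - 1044 = 5432 kg/m^3
v = 2 * R^2 * (rho_p - rho_f) * g / (9 * eta)
v = 2 * (2.435e-07)^2 * 5432 * 9.81 / (9 * 0.00101)
v = 6.95173e-07 m/s = 695.1729 nm/s

695.1729


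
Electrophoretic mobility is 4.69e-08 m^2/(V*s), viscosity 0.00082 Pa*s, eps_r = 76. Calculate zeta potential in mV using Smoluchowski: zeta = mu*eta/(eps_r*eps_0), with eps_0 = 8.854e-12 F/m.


Smoluchowski equation: zeta = mu * eta / (eps_r * eps_0)
zeta = 4.69e-08 * 0.00082 / (76 * 8.854e-12)
zeta = 0.057152 V = 57.15 mV

57.15


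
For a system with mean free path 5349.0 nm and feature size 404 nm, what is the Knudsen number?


Knudsen number Kn = lambda / L
Kn = 5349.0 / 404
Kn = 13.2401

13.2401


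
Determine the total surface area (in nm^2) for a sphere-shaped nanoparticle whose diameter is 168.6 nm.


Radius r = 168.6/2 = 84.3 nm
Surface area SA = 4 * pi * r^2
SA = 4 * pi * (84.3)^2
SA = 89302.79 nm^2

89302.79


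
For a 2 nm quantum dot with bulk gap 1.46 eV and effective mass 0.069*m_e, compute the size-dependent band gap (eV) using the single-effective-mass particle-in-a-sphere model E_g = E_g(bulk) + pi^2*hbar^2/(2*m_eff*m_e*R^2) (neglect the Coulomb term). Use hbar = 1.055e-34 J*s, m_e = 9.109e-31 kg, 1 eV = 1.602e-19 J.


Radius R = 2/2 nm = 1e-09 m
Confinement energy dE = pi^2 * hbar^2 / (2 * m_eff * m_e * R^2)
dE = pi^2 * (1.055e-34)^2 / (2 * 0.069 * 9.109e-31 * (1e-09)^2) J, divided by 1.602e-19 J/eV
dE = 5.455 eV
Total band gap = E_g(bulk) + dE = 1.46 + 5.455 = 6.915 eV

6.915


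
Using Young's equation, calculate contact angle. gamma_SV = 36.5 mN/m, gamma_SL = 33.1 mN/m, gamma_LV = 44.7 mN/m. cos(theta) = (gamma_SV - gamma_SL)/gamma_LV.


cos(theta) = (gamma_SV - gamma_SL) / gamma_LV
cos(theta) = (36.5 - 33.1) / 44.7
cos(theta) = 0.076063
theta = arccos(0.076063) = 85.64 degrees

85.64


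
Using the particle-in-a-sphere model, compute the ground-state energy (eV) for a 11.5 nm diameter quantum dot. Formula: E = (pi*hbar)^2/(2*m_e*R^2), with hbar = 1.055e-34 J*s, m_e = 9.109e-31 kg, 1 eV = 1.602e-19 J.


Radius R = 11.5/2 = 5.75 nm = 5.75e-09 m
E = (pi * 1.055e-34)^2 / (2 * 9.109e-31 * (5.75e-09)^2)
E(J) = 1.82376e-21
E = E(J) / 1.602e-19 = 0.0114 eV

0.0114


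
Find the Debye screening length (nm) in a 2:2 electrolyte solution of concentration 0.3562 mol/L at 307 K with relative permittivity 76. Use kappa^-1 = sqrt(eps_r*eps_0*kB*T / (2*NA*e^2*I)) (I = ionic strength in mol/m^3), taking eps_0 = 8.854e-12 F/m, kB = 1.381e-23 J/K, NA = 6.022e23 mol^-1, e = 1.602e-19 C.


Ionic strength I = 0.3562 * 2^2 * 1000 = 1424.8 mol/m^3
kappa^-1 = sqrt(76 * 8.854e-12 * 1.381e-23 * 307 / (2 * 6.022e23 * (1.602e-19)^2 * 1424.8))
kappa^-1 = 0.255 nm

0.255


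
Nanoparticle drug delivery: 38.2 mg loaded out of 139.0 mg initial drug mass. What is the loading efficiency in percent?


Drug loading efficiency = (drug loaded / drug initial) * 100
DLE = 38.2 / 139.0 * 100
DLE = 0.2748 * 100
DLE = 27.48%

27.48


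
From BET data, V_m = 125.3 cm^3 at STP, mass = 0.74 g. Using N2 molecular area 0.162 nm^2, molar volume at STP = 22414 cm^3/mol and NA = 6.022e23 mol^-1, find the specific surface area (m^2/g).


Number of moles in monolayer = V_m / 22414 = 125.3 / 22414 = 0.00559026
Number of molecules = moles * NA = 0.00559026 * 6.022e23
SA = molecules * sigma / mass
SA = (125.3 / 22414) * 6.022e23 * 0.162e-18 / 0.74
SA = 737.0 m^2/g

737.0


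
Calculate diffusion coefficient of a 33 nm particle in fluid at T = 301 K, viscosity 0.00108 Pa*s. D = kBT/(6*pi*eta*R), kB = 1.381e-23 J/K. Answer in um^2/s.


Radius R = 33/2 = 16.5 nm = 1.65e-08 m
D = kB*T / (6*pi*eta*R)
D = 1.381e-23 * 301 / (6 * pi * 0.00108 * 1.65e-08)
D = 1.23752e-11 m^2/s = 12.375 um^2/s

12.375


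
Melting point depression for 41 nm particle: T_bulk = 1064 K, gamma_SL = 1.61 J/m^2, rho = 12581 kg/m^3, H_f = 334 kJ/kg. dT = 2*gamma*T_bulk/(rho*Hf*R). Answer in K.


Radius R = 41/2 = 20.5 nm = 2.05e-08 m
Convert H_f = 334 kJ/kg = 334000 J/kg
dT = 2 * gamma_SL * T_bulk / (rho * H_f * R)
dT = 2 * 1.61 * 1064 / (12581 * 334000 * 2.05e-08)
dT = 39.8 K

39.8


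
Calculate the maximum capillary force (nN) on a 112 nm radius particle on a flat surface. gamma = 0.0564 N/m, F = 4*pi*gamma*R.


Convert radius: R = 112 nm = 1.12e-07 m
F = 4 * pi * gamma * R
F = 4 * pi * 0.0564 * 1.12e-07
F = 7.93792e-08 N = 79.3792 nN

79.3792


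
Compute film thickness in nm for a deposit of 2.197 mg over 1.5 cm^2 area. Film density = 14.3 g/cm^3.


Convert: m = 2.197 mg = 2.1970e-06 kg, A = 1.5 cm^2 = 1.5000e-04 m^2, rho = 14.3 g/cm^3 = 14300 kg/m^3
t = m / (A * rho)
t = 2.1970e-06 / (1.5000e-04 * 14300)
t = 1.0242e-06 m = 1024.2 nm

1024.2


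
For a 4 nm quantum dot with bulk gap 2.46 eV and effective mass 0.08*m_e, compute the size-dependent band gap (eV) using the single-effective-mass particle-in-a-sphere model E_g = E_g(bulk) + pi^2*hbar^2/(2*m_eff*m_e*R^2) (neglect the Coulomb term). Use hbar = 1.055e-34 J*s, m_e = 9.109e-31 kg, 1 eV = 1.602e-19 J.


Radius R = 4/2 nm = 2e-09 m
Confinement energy dE = pi^2 * hbar^2 / (2 * m_eff * m_e * R^2)
dE = pi^2 * (1.055e-34)^2 / (2 * 0.08 * 9.109e-31 * (2e-09)^2) J, divided by 1.602e-19 J/eV
dE = 1.1762 eV
Total band gap = E_g(bulk) + dE = 2.46 + 1.1762 = 3.6362 eV

3.6362


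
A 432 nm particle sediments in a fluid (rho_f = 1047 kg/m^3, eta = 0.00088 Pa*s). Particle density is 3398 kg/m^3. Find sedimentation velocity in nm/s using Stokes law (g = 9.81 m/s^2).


Radius R = 432/2 nm = 2.16e-07 m
Density difference = 3398 - 1047 = 2351 kg/m^3
v = 2 * R^2 * (rho_p - rho_f) * g / (9 * eta)
v = 2 * (2.16e-07)^2 * 2351 * 9.81 / (9 * 0.00088)
v = 2.71728e-07 m/s = 271.7277 nm/s

271.7277


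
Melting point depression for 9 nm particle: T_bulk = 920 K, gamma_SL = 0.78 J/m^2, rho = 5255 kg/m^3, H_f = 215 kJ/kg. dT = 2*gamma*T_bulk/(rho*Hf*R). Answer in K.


Radius R = 9/2 = 4.5 nm = 4.5e-09 m
Convert H_f = 215 kJ/kg = 215000 J/kg
dT = 2 * gamma_SL * T_bulk / (rho * H_f * R)
dT = 2 * 0.78 * 920 / (5255 * 215000 * 4.5e-09)
dT = 282.3 K

282.3


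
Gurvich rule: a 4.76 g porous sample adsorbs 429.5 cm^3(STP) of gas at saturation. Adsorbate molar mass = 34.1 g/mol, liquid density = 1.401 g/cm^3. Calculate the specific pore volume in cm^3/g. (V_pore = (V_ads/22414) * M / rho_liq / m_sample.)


Moles adsorbed n = V_ads / 22414 = 429.5 / 22414 = 1.916213e-02 mol
Liquid volume V_liq = n * M / rho_liq = 1.916213e-02 * 34.1 / 1.401 = 0.46640 cm^3
Specific pore volume V_pore = V_liq / m_sample = 0.46640 / 4.76
V_pore = 0.098 cm^3/g

0.098


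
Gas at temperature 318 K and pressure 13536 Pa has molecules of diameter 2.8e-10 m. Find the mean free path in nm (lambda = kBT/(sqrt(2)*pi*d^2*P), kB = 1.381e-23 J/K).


Mean free path: lambda = kB*T / (sqrt(2) * pi * d^2 * P)
lambda = 1.381e-23 * 318 / (sqrt(2) * pi * (2.8e-10)^2 * 13536)
lambda = 9.31428e-07 m
lambda = 931.43 nm

931.43


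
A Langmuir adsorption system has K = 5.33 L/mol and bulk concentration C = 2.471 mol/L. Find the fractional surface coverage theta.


Langmuir isotherm: theta = K*C / (1 + K*C)
K*C = 5.33 * 2.471 = 13.17043
theta = 13.17043 / (1 + 13.17043) = 13.17043 / 14.17043
theta = 0.9294

0.9294


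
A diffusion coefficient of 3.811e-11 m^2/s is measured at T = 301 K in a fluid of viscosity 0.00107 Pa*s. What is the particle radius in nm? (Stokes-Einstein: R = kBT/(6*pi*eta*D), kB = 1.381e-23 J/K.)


Stokes-Einstein: R = kB*T / (6*pi*eta*D)
R = 1.381e-23 * 301 / (6 * pi * 0.00107 * 3.811e-11)
R = 5.408e-09 m = 5.41 nm

5.41


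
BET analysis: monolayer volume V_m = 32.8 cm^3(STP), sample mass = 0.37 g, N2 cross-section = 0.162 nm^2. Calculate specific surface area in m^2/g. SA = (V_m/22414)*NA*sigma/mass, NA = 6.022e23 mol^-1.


Number of moles in monolayer = V_m / 22414 = 32.8 / 22414 = 0.00146337
Number of molecules = moles * NA = 0.00146337 * 6.022e23
SA = molecules * sigma / mass
SA = (32.8 / 22414) * 6.022e23 * 0.162e-18 / 0.37
SA = 385.8 m^2/g

385.8


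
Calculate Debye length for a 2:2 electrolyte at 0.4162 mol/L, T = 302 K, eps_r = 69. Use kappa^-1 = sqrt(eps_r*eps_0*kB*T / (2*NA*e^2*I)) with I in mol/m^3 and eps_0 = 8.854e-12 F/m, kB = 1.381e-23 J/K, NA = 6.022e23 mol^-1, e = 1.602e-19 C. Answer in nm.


Ionic strength I = 0.4162 * 2^2 * 1000 = 1664.8 mol/m^3
kappa^-1 = sqrt(69 * 8.854e-12 * 1.381e-23 * 302 / (2 * 6.022e23 * (1.602e-19)^2 * 1664.8))
kappa^-1 = 0.223 nm

0.223


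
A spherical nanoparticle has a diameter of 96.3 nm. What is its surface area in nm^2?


Radius r = 96.3/2 = 48.15 nm
Surface area SA = 4 * pi * r^2
SA = 4 * pi * (48.15)^2
SA = 29134.16 nm^2

29134.16


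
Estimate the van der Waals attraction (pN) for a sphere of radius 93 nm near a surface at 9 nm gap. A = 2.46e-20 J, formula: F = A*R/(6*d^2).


Convert to SI: R = 93 nm = 9.3e-08 m, d = 9 nm = 9e-09 m
F = A * R / (6 * d^2)
F = 2.46e-20 * 9.3e-08 / (6 * (9e-09)^2)
F = 4.70741e-12 N = 4.707 pN

4.707


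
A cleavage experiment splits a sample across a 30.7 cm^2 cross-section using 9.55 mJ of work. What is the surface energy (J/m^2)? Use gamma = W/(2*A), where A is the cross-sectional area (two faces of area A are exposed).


Convert: A = 30.7 cm^2 = 0.00307 m^2, W = 9.55 mJ = 0.00955 J
Cleaving exposes two faces of area A, so total new surface = 2*A and gamma = W / (2*A)
gamma = 0.00955 / (2 * 0.00307)
gamma = 1.555 J/m^2

1.555


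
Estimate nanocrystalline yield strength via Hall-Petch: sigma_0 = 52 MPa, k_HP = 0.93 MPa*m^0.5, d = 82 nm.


d = 82 nm = 8.2e-08 m
sqrt(d) = 0.0002863564
Hall-Petch contribution = k / sqrt(d) = 0.93 / 0.0002863564 = 3247.7 MPa
sigma = sigma_0 + k/sqrt(d) = 52 + 3247.7 = 3299.7 MPa

3299.7


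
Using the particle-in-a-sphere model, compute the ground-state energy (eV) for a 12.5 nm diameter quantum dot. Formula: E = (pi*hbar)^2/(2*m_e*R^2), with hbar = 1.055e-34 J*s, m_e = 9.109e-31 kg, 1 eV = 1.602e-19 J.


Radius R = 12.5/2 = 6.25 nm = 6.25e-09 m
E = (pi * 1.055e-34)^2 / (2 * 9.109e-31 * (6.25e-09)^2)
E(J) = 1.54363e-21
E = E(J) / 1.602e-19 = 0.0096 eV

0.0096


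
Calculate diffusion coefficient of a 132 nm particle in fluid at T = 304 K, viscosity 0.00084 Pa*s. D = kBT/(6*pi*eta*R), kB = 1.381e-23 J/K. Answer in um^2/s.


Radius R = 132/2 = 66 nm = 6.6e-08 m
D = kB*T / (6*pi*eta*R)
D = 1.381e-23 * 304 / (6 * pi * 0.00084 * 6.6e-08)
D = 4.01738e-12 m^2/s = 4.017 um^2/s

4.017


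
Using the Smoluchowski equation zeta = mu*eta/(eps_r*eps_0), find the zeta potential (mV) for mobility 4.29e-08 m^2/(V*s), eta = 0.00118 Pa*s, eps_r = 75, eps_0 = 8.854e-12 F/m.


Smoluchowski equation: zeta = mu * eta / (eps_r * eps_0)
zeta = 4.29e-08 * 0.00118 / (75 * 8.854e-12)
zeta = 0.076232 V = 76.23 mV

76.23


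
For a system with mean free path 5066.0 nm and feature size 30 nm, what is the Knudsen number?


Knudsen number Kn = lambda / L
Kn = 5066.0 / 30
Kn = 168.8667

168.8667


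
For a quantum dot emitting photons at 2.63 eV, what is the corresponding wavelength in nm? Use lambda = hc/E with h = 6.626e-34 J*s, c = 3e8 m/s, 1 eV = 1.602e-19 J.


Convert energy: E = 2.63 eV = 2.63 * 1.602e-19 = 4.21326e-19 J
lambda = h*c / E = 6.626e-34 * 3e8 / 4.21326e-19
lambda = 4.71796e-07 m = 471.8 nm

471.8


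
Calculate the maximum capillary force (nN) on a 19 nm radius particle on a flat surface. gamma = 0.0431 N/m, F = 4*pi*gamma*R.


Convert radius: R = 19 nm = 1.9e-08 m
F = 4 * pi * gamma * R
F = 4 * pi * 0.0431 * 1.9e-08
F = 1.02906e-08 N = 10.2906 nN

10.2906


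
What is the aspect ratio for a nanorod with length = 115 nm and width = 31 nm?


Aspect ratio AR = length / diameter
AR = 115 / 31
AR = 3.71

3.71


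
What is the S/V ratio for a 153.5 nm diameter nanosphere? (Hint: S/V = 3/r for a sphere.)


Radius r = 153.5/2 = 76.75 nm
S/V = 3 / r = 3 / 76.75
S/V = 0.0391 nm^-1

0.0391


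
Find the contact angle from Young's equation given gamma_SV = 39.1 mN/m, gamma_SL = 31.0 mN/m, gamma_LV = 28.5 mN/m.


cos(theta) = (gamma_SV - gamma_SL) / gamma_LV
cos(theta) = (39.1 - 31.0) / 28.5
cos(theta) = 0.284211
theta = arccos(0.284211) = 73.49 degrees

73.49


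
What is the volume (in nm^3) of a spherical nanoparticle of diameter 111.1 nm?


Radius r = 111.1/2 = 55.55 nm
Volume V = (4/3) * pi * r^3
V = (4/3) * pi * (55.55)^3
V = 718027.04 nm^3

718027.04


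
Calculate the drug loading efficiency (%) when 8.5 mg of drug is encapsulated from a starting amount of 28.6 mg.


Drug loading efficiency = (drug loaded / drug initial) * 100
DLE = 8.5 / 28.6 * 100
DLE = 0.2972 * 100
DLE = 29.72%

29.72


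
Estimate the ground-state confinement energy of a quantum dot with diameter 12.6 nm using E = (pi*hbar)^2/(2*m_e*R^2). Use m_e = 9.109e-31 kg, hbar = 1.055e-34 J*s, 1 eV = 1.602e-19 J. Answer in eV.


Radius R = 12.6/2 = 6.3 nm = 6.3e-09 m
E = (pi * 1.055e-34)^2 / (2 * 9.109e-31 * (6.3e-09)^2)
E(J) = 1.51923e-21
E = E(J) / 1.602e-19 = 0.0095 eV

0.0095


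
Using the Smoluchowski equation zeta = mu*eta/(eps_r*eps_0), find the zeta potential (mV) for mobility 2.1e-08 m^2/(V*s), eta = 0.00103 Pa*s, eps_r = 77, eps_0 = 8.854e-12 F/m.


Smoluchowski equation: zeta = mu * eta / (eps_r * eps_0)
zeta = 2.1e-08 * 0.00103 / (77 * 8.854e-12)
zeta = 0.031727 V = 31.73 mV

31.73


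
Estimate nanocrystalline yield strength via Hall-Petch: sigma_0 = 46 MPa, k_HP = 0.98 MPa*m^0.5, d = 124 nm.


d = 124 nm = 1.24e-07 m
sqrt(d) = 0.0003521363
Hall-Petch contribution = k / sqrt(d) = 0.98 / 0.0003521363 = 2783.0 MPa
sigma = sigma_0 + k/sqrt(d) = 46 + 2783.0 = 2829.0 MPa

2829.0


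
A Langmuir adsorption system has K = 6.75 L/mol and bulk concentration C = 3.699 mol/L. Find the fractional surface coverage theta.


Langmuir isotherm: theta = K*C / (1 + K*C)
K*C = 6.75 * 3.699 = 24.96825
theta = 24.96825 / (1 + 24.96825) = 24.96825 / 25.96825
theta = 0.9615

0.9615


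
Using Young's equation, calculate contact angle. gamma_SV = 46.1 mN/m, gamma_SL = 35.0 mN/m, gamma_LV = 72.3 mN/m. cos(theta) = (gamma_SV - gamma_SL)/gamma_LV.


cos(theta) = (gamma_SV - gamma_SL) / gamma_LV
cos(theta) = (46.1 - 35.0) / 72.3
cos(theta) = 0.153527
theta = arccos(0.153527) = 81.17 degrees

81.17


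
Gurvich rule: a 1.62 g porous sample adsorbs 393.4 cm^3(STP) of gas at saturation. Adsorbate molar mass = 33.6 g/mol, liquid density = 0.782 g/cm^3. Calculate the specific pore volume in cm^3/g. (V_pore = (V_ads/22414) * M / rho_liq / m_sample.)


Moles adsorbed n = V_ads / 22414 = 393.4 / 22414 = 1.755153e-02 mol
Liquid volume V_liq = n * M / rho_liq = 1.755153e-02 * 33.6 / 0.782 = 0.75413 cm^3
Specific pore volume V_pore = V_liq / m_sample = 0.75413 / 1.62
V_pore = 0.4655 cm^3/g

0.4655


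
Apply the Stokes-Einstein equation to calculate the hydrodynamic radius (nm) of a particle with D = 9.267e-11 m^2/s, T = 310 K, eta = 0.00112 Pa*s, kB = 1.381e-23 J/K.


Stokes-Einstein: R = kB*T / (6*pi*eta*D)
R = 1.381e-23 * 310 / (6 * pi * 0.00112 * 9.267e-11)
R = 2.18825e-09 m = 2.19 nm

2.19


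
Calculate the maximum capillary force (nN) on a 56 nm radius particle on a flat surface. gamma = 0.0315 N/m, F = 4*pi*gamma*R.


Convert radius: R = 56 nm = 5.6e-08 m
F = 4 * pi * gamma * R
F = 4 * pi * 0.0315 * 5.6e-08
F = 2.21671e-08 N = 22.1671 nN

22.1671


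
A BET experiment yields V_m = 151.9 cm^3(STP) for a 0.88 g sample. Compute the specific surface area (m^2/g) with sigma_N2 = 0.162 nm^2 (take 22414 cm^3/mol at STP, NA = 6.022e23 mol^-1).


Number of moles in monolayer = V_m / 22414 = 151.9 / 22414 = 0.00677701
Number of molecules = moles * NA = 0.00677701 * 6.022e23
SA = molecules * sigma / mass
SA = (151.9 / 22414) * 6.022e23 * 0.162e-18 / 0.88
SA = 751.3 m^2/g

751.3


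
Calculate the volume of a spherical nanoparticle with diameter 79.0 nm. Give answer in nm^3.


Radius r = 79.0/2 = 39.5 nm
Volume V = (4/3) * pi * r^3
V = (4/3) * pi * (39.5)^3
V = 258154.62 nm^3

258154.62


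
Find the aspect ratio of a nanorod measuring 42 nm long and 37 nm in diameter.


Aspect ratio AR = length / diameter
AR = 42 / 37
AR = 1.14

1.14


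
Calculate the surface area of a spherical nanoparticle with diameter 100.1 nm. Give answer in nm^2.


Radius r = 100.1/2 = 50.05 nm
Surface area SA = 4 * pi * r^2
SA = 4 * pi * (50.05)^2
SA = 31478.79 nm^2

31478.79


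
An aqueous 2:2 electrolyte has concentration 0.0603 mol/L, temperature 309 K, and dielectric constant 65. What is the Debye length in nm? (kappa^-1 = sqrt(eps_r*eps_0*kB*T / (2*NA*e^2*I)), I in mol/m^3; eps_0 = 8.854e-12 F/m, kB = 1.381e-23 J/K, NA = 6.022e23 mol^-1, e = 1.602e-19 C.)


Ionic strength I = 0.0603 * 2^2 * 1000 = 241.2 mol/m^3
kappa^-1 = sqrt(65 * 8.854e-12 * 1.381e-23 * 309 / (2 * 6.022e23 * (1.602e-19)^2 * 241.2))
kappa^-1 = 0.574 nm

0.574


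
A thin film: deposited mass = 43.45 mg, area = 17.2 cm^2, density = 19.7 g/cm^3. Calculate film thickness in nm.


Convert: m = 43.45 mg = 4.3450e-05 kg, A = 17.2 cm^2 = 1.7200e-03 m^2, rho = 19.7 g/cm^3 = 19700 kg/m^3
t = m / (A * rho)
t = 4.3450e-05 / (1.7200e-03 * 19700)
t = 1.2823e-06 m = 1282.3 nm

1282.3


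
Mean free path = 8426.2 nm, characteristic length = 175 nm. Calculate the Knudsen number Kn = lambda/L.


Knudsen number Kn = lambda / L
Kn = 8426.2 / 175
Kn = 48.1497

48.1497


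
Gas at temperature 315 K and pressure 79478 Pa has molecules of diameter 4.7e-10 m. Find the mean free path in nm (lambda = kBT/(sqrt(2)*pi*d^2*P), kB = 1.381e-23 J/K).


Mean free path: lambda = kB*T / (sqrt(2) * pi * d^2 * P)
lambda = 1.381e-23 * 315 / (sqrt(2) * pi * (4.7e-10)^2 * 79478)
lambda = 5.57695e-08 m
lambda = 55.77 nm

55.77


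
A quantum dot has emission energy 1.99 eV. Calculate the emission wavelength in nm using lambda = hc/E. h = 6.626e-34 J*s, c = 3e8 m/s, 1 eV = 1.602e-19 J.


Convert energy: E = 1.99 eV = 1.99 * 1.602e-19 = 3.18798e-19 J
lambda = h*c / E = 6.626e-34 * 3e8 / 3.18798e-19
lambda = 6.2353e-07 m = 623.5 nm

623.5


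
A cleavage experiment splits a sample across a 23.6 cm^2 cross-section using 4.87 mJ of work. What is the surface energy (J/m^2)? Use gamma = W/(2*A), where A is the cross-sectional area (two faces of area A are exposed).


Convert: A = 23.6 cm^2 = 0.00236 m^2, W = 4.87 mJ = 0.00487 J
Cleaving exposes two faces of area A, so total new surface = 2*A and gamma = W / (2*A)
gamma = 0.00487 / (2 * 0.00236)
gamma = 1.032 J/m^2

1.032


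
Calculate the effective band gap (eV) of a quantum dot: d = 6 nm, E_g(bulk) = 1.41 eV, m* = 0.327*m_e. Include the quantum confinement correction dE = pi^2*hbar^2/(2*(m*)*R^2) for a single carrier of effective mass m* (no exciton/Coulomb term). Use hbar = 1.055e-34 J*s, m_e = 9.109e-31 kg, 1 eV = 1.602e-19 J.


Radius R = 6/2 nm = 3e-09 m
Confinement energy dE = pi^2 * hbar^2 / (2 * m_eff * m_e * R^2)
dE = pi^2 * (1.055e-34)^2 / (2 * 0.327 * 9.109e-31 * (3e-09)^2) J, divided by 1.602e-19 J/eV
dE = 0.1279 eV
Total band gap = E_g(bulk) + dE = 1.41 + 0.1279 = 1.5379 eV

1.5379


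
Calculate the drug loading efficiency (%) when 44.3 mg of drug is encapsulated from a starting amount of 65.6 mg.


Drug loading efficiency = (drug loaded / drug initial) * 100
DLE = 44.3 / 65.6 * 100
DLE = 0.6753 * 100
DLE = 67.53%

67.53


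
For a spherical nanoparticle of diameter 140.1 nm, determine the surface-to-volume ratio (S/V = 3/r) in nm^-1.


Radius r = 140.1/2 = 70.05 nm
S/V = 3 / r = 3 / 70.05
S/V = 0.0428 nm^-1

0.0428


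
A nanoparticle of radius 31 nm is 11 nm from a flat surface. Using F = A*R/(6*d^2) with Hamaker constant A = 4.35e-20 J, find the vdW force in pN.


Convert to SI: R = 31 nm = 3.1e-08 m, d = 11 nm = 1.1e-08 m
F = A * R / (6 * d^2)
F = 4.35e-20 * 3.1e-08 / (6 * (1.1e-08)^2)
F = 1.85744e-12 N = 1.857 pN

1.857


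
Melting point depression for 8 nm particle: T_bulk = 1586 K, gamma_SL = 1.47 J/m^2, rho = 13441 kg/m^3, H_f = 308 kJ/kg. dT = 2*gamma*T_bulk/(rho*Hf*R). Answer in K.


Radius R = 8/2 = 4 nm = 4e-09 m
Convert H_f = 308 kJ/kg = 308000 J/kg
dT = 2 * gamma_SL * T_bulk / (rho * H_f * R)
dT = 2 * 1.47 * 1586 / (13441 * 308000 * 4e-09)
dT = 281.6 K

281.6


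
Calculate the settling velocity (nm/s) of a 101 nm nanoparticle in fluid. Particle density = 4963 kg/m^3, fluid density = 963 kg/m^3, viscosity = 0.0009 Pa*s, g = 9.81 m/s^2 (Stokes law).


Radius R = 101/2 nm = 5.05e-08 m
Density difference = 4963 - 963 = 4000 kg/m^3
v = 2 * R^2 * (rho_p - rho_f) * g / (9 * eta)
v = 2 * (5.05e-08)^2 * 4000 * 9.81 / (9 * 0.0009)
v = 2.47091e-08 m/s = 24.7091 nm/s

24.7091


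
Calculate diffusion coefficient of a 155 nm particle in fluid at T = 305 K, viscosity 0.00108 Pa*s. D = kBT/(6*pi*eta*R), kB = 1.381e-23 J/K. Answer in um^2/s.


Radius R = 155/2 = 77.5 nm = 7.75e-08 m
D = kB*T / (6*pi*eta*R)
D = 1.381e-23 * 305 / (6 * pi * 0.00108 * 7.75e-08)
D = 2.66973e-12 m^2/s = 2.67 um^2/s

2.67


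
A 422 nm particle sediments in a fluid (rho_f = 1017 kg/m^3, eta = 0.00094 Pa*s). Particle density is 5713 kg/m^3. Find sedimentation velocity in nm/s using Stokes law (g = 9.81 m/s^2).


Radius R = 422/2 nm = 2.11e-07 m
Density difference = 5713 - 1017 = 4696 kg/m^3
v = 2 * R^2 * (rho_p - rho_f) * g / (9 * eta)
v = 2 * (2.11e-07)^2 * 4696 * 9.81 / (9 * 0.00094)
v = 4.84866e-07 m/s = 484.8659 nm/s

484.8659


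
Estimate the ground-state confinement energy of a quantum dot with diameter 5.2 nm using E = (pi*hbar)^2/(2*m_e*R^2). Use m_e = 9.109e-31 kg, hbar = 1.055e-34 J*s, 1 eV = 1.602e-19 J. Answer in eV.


Radius R = 5.2/2 = 2.6 nm = 2.6e-09 m
E = (pi * 1.055e-34)^2 / (2 * 9.109e-31 * (2.6e-09)^2)
E(J) = 8.91984e-21
E = E(J) / 1.602e-19 = 0.0557 eV

0.0557


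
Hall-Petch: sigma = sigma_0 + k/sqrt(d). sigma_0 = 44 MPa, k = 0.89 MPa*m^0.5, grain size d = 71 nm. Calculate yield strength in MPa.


d = 71 nm = 7.1e-08 m
sqrt(d) = 0.0002664583
Hall-Petch contribution = k / sqrt(d) = 0.89 / 0.0002664583 = 3340.1 MPa
sigma = sigma_0 + k/sqrt(d) = 44 + 3340.1 = 3384.1 MPa

3384.1


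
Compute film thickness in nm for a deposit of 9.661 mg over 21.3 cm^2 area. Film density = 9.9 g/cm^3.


Convert: m = 9.661 mg = 9.6610e-06 kg, A = 21.3 cm^2 = 2.1300e-03 m^2, rho = 9.9 g/cm^3 = 9900 kg/m^3
t = m / (A * rho)
t = 9.6610e-06 / (2.1300e-03 * 9900)
t = 4.5815e-07 m = 458.1 nm

458.1


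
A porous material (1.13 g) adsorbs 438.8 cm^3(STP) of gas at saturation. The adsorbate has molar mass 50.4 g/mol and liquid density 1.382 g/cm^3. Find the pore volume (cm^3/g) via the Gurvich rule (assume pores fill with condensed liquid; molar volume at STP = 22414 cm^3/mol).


Moles adsorbed n = V_ads / 22414 = 438.8 / 22414 = 1.957705e-02 mol
Liquid volume V_liq = n * M / rho_liq = 1.957705e-02 * 50.4 / 1.382 = 0.71395 cm^3
Specific pore volume V_pore = V_liq / m_sample = 0.71395 / 1.13
V_pore = 0.6318 cm^3/g

0.6318


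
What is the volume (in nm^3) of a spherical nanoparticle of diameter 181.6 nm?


Radius r = 181.6/2 = 90.8 nm
Volume V = (4/3) * pi * r^3
V = (4/3) * pi * (90.8)^3
V = 3135784.11 nm^3

3135784.11


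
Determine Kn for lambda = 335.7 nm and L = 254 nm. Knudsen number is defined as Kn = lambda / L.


Knudsen number Kn = lambda / L
Kn = 335.7 / 254
Kn = 1.3217

1.3217


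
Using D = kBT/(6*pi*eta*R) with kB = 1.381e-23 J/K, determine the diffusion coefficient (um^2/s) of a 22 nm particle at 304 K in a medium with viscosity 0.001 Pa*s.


Radius R = 22/2 = 11 nm = 1.1e-08 m
D = kB*T / (6*pi*eta*R)
D = 1.381e-23 * 304 / (6 * pi * 0.001 * 1.1e-08)
D = 2.02476e-11 m^2/s = 20.248 um^2/s

20.248


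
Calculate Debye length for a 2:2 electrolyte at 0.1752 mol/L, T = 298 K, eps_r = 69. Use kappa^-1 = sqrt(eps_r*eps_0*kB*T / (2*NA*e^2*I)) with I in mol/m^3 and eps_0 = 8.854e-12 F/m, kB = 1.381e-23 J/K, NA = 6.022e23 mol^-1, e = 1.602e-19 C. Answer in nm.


Ionic strength I = 0.1752 * 2^2 * 1000 = 700.8 mol/m^3
kappa^-1 = sqrt(69 * 8.854e-12 * 1.381e-23 * 298 / (2 * 6.022e23 * (1.602e-19)^2 * 700.8))
kappa^-1 = 0.341 nm

0.341


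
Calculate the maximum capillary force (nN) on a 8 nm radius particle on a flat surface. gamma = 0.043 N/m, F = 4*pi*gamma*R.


Convert radius: R = 8 nm = 8e-09 m
F = 4 * pi * gamma * R
F = 4 * pi * 0.043 * 8e-09
F = 4.32283e-09 N = 4.3228 nN

4.3228


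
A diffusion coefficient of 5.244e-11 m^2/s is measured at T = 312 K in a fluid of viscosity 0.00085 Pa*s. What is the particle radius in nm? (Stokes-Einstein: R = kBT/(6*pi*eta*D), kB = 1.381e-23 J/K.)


Stokes-Einstein: R = kB*T / (6*pi*eta*D)
R = 1.381e-23 * 312 / (6 * pi * 0.00085 * 5.244e-11)
R = 5.12821e-09 m = 5.13 nm

5.13


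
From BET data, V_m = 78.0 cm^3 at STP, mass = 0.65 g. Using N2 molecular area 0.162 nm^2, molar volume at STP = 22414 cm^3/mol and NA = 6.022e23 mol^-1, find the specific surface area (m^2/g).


Number of moles in monolayer = V_m / 22414 = 78.0 / 22414 = 0.00347997
Number of molecules = moles * NA = 0.00347997 * 6.022e23
SA = molecules * sigma / mass
SA = (78.0 / 22414) * 6.022e23 * 0.162e-18 / 0.65
SA = 522.3 m^2/g

522.3


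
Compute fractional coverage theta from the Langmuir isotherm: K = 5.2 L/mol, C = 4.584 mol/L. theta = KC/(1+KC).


Langmuir isotherm: theta = K*C / (1 + K*C)
K*C = 5.2 * 4.584 = 23.8368
theta = 23.8368 / (1 + 23.8368) = 23.8368 / 24.8368
theta = 0.9597

0.9597


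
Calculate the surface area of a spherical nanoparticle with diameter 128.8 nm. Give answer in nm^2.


Radius r = 128.8/2 = 64.4 nm
Surface area SA = 4 * pi * r^2
SA = 4 * pi * (64.4)^2
SA = 52117.26 nm^2

52117.26


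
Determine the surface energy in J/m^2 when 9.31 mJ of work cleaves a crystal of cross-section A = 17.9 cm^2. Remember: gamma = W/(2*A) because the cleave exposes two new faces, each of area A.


Convert: A = 17.9 cm^2 = 0.00179 m^2, W = 9.31 mJ = 0.00931 J
Cleaving exposes two faces of area A, so total new surface = 2*A and gamma = W / (2*A)
gamma = 0.00931 / (2 * 0.00179)
gamma = 2.601 J/m^2

2.601


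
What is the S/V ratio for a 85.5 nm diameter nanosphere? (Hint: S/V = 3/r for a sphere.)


Radius r = 85.5/2 = 42.75 nm
S/V = 3 / r = 3 / 42.75
S/V = 0.0702 nm^-1

0.0702


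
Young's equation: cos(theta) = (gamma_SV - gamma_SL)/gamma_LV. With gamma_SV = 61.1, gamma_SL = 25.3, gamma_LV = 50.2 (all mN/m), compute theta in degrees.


cos(theta) = (gamma_SV - gamma_SL) / gamma_LV
cos(theta) = (61.1 - 25.3) / 50.2
cos(theta) = 0.713147
theta = arccos(0.713147) = 44.51 degrees

44.51


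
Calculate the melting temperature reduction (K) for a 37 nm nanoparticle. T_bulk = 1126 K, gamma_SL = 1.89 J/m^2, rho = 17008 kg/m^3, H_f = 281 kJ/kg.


Radius R = 37/2 = 18.5 nm = 1.85e-08 m
Convert H_f = 281 kJ/kg = 281000 J/kg
dT = 2 * gamma_SL * T_bulk / (rho * H_f * R)
dT = 2 * 1.89 * 1126 / (17008 * 281000 * 1.85e-08)
dT = 48.1 K

48.1


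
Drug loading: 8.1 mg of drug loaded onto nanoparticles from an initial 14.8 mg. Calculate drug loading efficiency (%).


Drug loading efficiency = (drug loaded / drug initial) * 100
DLE = 8.1 / 14.8 * 100
DLE = 0.5473 * 100
DLE = 54.73%

54.73


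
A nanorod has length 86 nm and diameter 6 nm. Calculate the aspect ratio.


Aspect ratio AR = length / diameter
AR = 86 / 6
AR = 14.33

14.33


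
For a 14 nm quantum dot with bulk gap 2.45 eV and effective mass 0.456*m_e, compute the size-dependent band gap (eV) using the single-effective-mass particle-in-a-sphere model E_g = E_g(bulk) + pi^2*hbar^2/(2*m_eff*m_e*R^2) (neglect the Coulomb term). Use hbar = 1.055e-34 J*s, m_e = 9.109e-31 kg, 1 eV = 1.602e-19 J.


Radius R = 14/2 nm = 7e-09 m
Confinement energy dE = pi^2 * hbar^2 / (2 * m_eff * m_e * R^2)
dE = pi^2 * (1.055e-34)^2 / (2 * 0.456 * 9.109e-31 * (7e-09)^2) J, divided by 1.602e-19 J/eV
dE = 0.0168 eV
Total band gap = E_g(bulk) + dE = 2.45 + 0.0168 = 2.4668 eV

2.4668


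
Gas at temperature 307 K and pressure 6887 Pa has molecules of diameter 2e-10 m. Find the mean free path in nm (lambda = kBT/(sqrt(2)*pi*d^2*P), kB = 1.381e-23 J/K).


Mean free path: lambda = kB*T / (sqrt(2) * pi * d^2 * P)
lambda = 1.381e-23 * 307 / (sqrt(2) * pi * (2e-10)^2 * 6887)
lambda = 3.46399e-06 m
lambda = 3463.99 nm

3463.99


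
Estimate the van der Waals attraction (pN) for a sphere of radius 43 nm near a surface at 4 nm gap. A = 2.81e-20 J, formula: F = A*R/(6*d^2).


Convert to SI: R = 43 nm = 4.3e-08 m, d = 4 nm = 4e-09 m
F = A * R / (6 * d^2)
F = 2.81e-20 * 4.3e-08 / (6 * (4e-09)^2)
F = 1.25865e-11 N = 12.586 pN

12.586


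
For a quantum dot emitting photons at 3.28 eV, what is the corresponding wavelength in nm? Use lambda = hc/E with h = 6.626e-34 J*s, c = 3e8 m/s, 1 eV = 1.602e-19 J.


Convert energy: E = 3.28 eV = 3.28 * 1.602e-19 = 5.25456e-19 J
lambda = h*c / E = 6.626e-34 * 3e8 / 5.25456e-19
lambda = 3.783e-07 m = 378.3 nm

378.3


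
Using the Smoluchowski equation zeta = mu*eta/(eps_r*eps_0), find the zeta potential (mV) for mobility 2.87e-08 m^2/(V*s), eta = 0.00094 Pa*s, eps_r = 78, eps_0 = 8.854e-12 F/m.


Smoluchowski equation: zeta = mu * eta / (eps_r * eps_0)
zeta = 2.87e-08 * 0.00094 / (78 * 8.854e-12)
zeta = 0.039064 V = 39.06 mV

39.06


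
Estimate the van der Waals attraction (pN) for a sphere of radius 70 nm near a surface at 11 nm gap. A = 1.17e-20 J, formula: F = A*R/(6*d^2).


Convert to SI: R = 70 nm = 7e-08 m, d = 11 nm = 1.1e-08 m
F = A * R / (6 * d^2)
F = 1.17e-20 * 7e-08 / (6 * (1.1e-08)^2)
F = 1.1281e-12 N = 1.128 pN

1.128


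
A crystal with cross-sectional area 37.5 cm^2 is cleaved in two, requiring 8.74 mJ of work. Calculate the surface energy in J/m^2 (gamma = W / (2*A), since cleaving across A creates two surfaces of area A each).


Convert: A = 37.5 cm^2 = 0.00375 m^2, W = 8.74 mJ = 0.00874 J
Cleaving exposes two faces of area A, so total new surface = 2*A and gamma = W / (2*A)
gamma = 0.00874 / (2 * 0.00375)
gamma = 1.165 J/m^2

1.165


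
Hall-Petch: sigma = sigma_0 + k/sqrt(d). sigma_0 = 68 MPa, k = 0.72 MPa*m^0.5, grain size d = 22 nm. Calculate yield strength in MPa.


d = 22 nm = 2.2e-08 m
sqrt(d) = 0.000148324
Hall-Petch contribution = k / sqrt(d) = 0.72 / 0.000148324 = 4854.2 MPa
sigma = sigma_0 + k/sqrt(d) = 68 + 4854.2 = 4922.2 MPa

4922.2


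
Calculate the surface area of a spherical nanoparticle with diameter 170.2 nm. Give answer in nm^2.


Radius r = 170.2/2 = 85.1 nm
Surface area SA = 4 * pi * r^2
SA = 4 * pi * (85.1)^2
SA = 91005.78 nm^2

91005.78


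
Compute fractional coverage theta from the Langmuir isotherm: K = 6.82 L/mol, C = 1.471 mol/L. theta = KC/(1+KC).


Langmuir isotherm: theta = K*C / (1 + K*C)
K*C = 6.82 * 1.471 = 10.03222
theta = 10.03222 / (1 + 10.03222) = 10.03222 / 11.03222
theta = 0.9094

0.9094


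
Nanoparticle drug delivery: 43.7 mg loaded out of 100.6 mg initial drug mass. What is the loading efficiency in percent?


Drug loading efficiency = (drug loaded / drug initial) * 100
DLE = 43.7 / 100.6 * 100
DLE = 0.4344 * 100
DLE = 43.44%

43.44


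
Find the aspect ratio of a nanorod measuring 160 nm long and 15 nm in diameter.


Aspect ratio AR = length / diameter
AR = 160 / 15
AR = 10.67

10.67


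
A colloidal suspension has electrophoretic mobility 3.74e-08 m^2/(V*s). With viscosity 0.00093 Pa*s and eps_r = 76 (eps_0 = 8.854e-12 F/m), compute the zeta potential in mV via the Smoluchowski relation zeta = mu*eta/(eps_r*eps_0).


Smoluchowski equation: zeta = mu * eta / (eps_r * eps_0)
zeta = 3.74e-08 * 0.00093 / (76 * 8.854e-12)
zeta = 0.051689 V = 51.69 mV

51.69


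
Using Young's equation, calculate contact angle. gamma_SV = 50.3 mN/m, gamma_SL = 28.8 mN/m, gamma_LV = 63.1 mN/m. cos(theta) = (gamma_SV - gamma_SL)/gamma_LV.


cos(theta) = (gamma_SV - gamma_SL) / gamma_LV
cos(theta) = (50.3 - 28.8) / 63.1
cos(theta) = 0.340729
theta = arccos(0.340729) = 70.08 degrees

70.08


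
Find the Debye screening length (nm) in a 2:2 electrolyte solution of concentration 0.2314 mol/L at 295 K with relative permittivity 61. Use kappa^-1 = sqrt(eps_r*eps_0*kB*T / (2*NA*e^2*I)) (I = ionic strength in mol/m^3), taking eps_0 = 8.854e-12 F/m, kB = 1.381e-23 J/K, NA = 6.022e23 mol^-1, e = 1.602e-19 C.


Ionic strength I = 0.2314 * 2^2 * 1000 = 925.6 mol/m^3
kappa^-1 = sqrt(61 * 8.854e-12 * 1.381e-23 * 295 / (2 * 6.022e23 * (1.602e-19)^2 * 925.6))
kappa^-1 = 0.277 nm

0.277


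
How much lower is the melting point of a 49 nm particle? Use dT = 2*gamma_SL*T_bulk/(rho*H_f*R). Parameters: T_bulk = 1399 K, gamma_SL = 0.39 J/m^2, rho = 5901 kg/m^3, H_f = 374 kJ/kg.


Radius R = 49/2 = 24.5 nm = 2.45e-08 m
Convert H_f = 374 kJ/kg = 374000 J/kg
dT = 2 * gamma_SL * T_bulk / (rho * H_f * R)
dT = 2 * 0.39 * 1399 / (5901 * 374000 * 2.45e-08)
dT = 20.2 K

20.2


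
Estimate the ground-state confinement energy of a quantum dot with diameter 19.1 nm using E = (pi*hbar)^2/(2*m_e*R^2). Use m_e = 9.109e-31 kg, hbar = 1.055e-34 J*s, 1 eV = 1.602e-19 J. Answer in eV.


Radius R = 19.1/2 = 9.55 nm = 9.55e-09 m
E = (pi * 1.055e-34)^2 / (2 * 9.109e-31 * (9.55e-09)^2)
E(J) = 6.61146e-22
E = E(J) / 1.602e-19 = 0.0041 eV

0.0041


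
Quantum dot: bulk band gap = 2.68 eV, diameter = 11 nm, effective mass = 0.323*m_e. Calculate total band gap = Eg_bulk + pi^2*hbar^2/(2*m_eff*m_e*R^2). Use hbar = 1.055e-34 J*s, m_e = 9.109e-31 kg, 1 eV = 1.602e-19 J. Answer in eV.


Radius R = 11/2 nm = 5.5e-09 m
Confinement energy dE = pi^2 * hbar^2 / (2 * m_eff * m_e * R^2)
dE = pi^2 * (1.055e-34)^2 / (2 * 0.323 * 9.109e-31 * (5.5e-09)^2) J, divided by 1.602e-19 J/eV
dE = 0.0385 eV
Total band gap = E_g(bulk) + dE = 2.68 + 0.0385 = 2.7185 eV

2.7185


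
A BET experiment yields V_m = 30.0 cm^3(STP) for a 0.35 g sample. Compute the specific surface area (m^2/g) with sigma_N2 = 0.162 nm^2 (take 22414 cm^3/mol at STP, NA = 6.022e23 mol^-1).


Number of moles in monolayer = V_m / 22414 = 30.0 / 22414 = 0.00133845
Number of molecules = moles * NA = 0.00133845 * 6.022e23
SA = molecules * sigma / mass
SA = (30.0 / 22414) * 6.022e23 * 0.162e-18 / 0.35
SA = 373.1 m^2/g

373.1


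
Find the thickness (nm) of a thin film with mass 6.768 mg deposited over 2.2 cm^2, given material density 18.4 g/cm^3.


Convert: m = 6.768 mg = 6.7680e-06 kg, A = 2.2 cm^2 = 2.2000e-04 m^2, rho = 18.4 g/cm^3 = 18400 kg/m^3
t = m / (A * rho)
t = 6.7680e-06 / (2.2000e-04 * 18400)
t = 1.6719e-06 m = 1671.9 nm

1671.9


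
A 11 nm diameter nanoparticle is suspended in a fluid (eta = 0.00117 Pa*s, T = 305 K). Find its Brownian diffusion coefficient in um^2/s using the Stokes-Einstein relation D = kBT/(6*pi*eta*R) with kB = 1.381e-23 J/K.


Radius R = 11/2 = 5.5 nm = 5.5e-09 m
D = kB*T / (6*pi*eta*R)
D = 1.381e-23 * 305 / (6 * pi * 0.00117 * 5.5e-09)
D = 3.47251e-11 m^2/s = 34.725 um^2/s

34.725


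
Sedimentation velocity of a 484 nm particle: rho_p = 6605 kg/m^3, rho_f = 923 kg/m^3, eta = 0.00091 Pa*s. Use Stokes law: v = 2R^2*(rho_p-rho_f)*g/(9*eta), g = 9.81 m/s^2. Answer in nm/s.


Radius R = 484/2 nm = 2.42e-07 m
Density difference = 6605 - 923 = 5682 kg/m^3
v = 2 * R^2 * (rho_p - rho_f) * g / (9 * eta)
v = 2 * (2.42e-07)^2 * 5682 * 9.81 / (9 * 0.00091)
v = 7.97163e-07 m/s = 797.1629 nm/s

797.1629


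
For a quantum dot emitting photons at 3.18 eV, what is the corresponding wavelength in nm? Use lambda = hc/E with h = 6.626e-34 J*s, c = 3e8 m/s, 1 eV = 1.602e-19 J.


Convert energy: E = 3.18 eV = 3.18 * 1.602e-19 = 5.09436e-19 J
lambda = h*c / E = 6.626e-34 * 3e8 / 5.09436e-19
lambda = 3.90196e-07 m = 390.2 nm

390.2


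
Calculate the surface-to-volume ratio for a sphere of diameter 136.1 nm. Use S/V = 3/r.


Radius r = 136.1/2 = 68.05 nm
S/V = 3 / r = 3 / 68.05
S/V = 0.0441 nm^-1

0.0441


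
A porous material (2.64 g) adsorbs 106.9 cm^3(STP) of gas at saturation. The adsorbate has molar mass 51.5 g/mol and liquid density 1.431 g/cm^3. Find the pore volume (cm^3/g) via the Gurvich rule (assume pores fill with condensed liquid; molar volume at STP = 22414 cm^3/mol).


Moles adsorbed n = V_ads / 22414 = 106.9 / 22414 = 4.769341e-03 mol
Liquid volume V_liq = n * M / rho_liq = 4.769341e-03 * 51.5 / 1.431 = 0.17164 cm^3
Specific pore volume V_pore = V_liq / m_sample = 0.17164 / 2.64
V_pore = 0.065 cm^3/g

0.065
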